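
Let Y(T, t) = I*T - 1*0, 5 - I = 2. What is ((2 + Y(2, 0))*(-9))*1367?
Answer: -98424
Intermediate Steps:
I = 3 (I = 5 - 1*2 = 5 - 2 = 3)
Y(T, t) = 3*T (Y(T, t) = 3*T - 1*0 = 3*T + 0 = 3*T)
((2 + Y(2, 0))*(-9))*1367 = ((2 + 3*2)*(-9))*1367 = ((2 + 6)*(-9))*1367 = (8*(-9))*1367 = -72*1367 = -98424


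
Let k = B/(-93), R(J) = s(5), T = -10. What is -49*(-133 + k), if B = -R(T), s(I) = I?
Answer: 605836/93 ≈ 6514.4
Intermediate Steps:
R(J) = 5
B = -5 (B = -1*5 = -5)
k = 5/93 (k = -5/(-93) = -5*(-1/93) = 5/93 ≈ 0.053763)
-49*(-133 + k) = -49*(-133 + 5/93) = -49*(-12364/93) = 605836/93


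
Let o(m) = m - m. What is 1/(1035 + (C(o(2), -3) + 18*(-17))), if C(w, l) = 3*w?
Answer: 1/729 ≈ 0.0013717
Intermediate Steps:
o(m) = 0
1/(1035 + (C(o(2), -3) + 18*(-17))) = 1/(1035 + (3*0 + 18*(-17))) = 1/(1035 + (0 - 306)) = 1/(1035 - 306) = 1/729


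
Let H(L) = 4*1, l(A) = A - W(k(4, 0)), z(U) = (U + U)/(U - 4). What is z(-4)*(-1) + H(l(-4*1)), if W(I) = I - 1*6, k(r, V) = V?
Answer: 3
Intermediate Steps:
W(I) = -6 + I (W(I) = I - 6 = -6 + I)
z(U) = 2*U/(-4 + U) (z(U) = (2*U)/(-4 + U) = 2*U/(-4 + U))
l(A) = 6 + A (l(A) = A - (-6 + 0) = A - 1*(-6) = A + 6 = 6 + A)
H(L) = 4
z(-4)*(-1) + H(l(-4*1)) = (2*(-4)/(-4 - 4))*(-1) + 4 = (2*(-4)/(-8))*(-1) + 4 = (2*(-4)*(-⅛))*(-1) + 4 = 1*(-1) + 4 = -1 + 4 = 3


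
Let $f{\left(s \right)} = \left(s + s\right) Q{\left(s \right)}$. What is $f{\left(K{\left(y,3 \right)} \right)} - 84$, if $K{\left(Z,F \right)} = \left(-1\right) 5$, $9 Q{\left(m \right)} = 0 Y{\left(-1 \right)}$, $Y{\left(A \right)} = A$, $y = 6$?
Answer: $-84$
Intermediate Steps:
$Q{\left(m \right)} = 0$ ($Q{\left(m \right)} = \frac{0 \left(-1\right)}{9} = \frac{1}{9} \cdot 0 = 0$)
$K{\left(Z,F \right)} = -5$
$f{\left(s \right)} = 0$ ($f{\left(s \right)} = \left(s + s\right) 0 = 2 s 0 = 0$)
$f{\left(K{\left(y,3 \right)} \right)} - 84 = 0 - 84 = -84$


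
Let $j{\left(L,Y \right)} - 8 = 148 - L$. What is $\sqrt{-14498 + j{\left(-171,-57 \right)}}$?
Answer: $i \sqrt{14171} \approx 119.04 i$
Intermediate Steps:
$j{\left(L,Y \right)} = 156 - L$ ($j{\left(L,Y \right)} = 8 - \left(-148 + L\right) = 156 - L$)
$\sqrt{-14498 + j{\left(-171,-57 \right)}} = \sqrt{-14498 + \left(156 - -171\right)} = \sqrt{-14498 + \left(156 + 171\right)} = \sqrt{-14498 + 327} = \sqrt{-14171} = i \sqrt{14171}$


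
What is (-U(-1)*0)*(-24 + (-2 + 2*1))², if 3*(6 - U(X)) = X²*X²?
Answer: 0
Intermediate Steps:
U(X) = 6 - X⁴/3 (U(X) = 6 - X²*X²/3 = 6 - X⁴/3)
(-U(-1)*0)*(-24 + (-2 + 2*1))² = (-(6 - ⅓*(-1)⁴)*0)*(-24 + (-2 + 2*1))² = (-(6 - ⅓*1)*0)*(-24 + (-2 + 2))² = (-(6 - ⅓)*0)*(-24 + 0)² = (-1*17/3*0)*(-24)² = -17/3*0*576 = 0*576 = 0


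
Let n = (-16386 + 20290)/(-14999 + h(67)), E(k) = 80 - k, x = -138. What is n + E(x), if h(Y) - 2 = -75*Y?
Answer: 2180446/10011 ≈ 217.80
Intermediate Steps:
h(Y) = 2 - 75*Y
n = -1952/10011 (n = (-16386 + 20290)/(-14999 + (2 - 75*67)) = 3904/(-14999 + (2 - 5025)) = 3904/(-14999 - 5023) = 3904/(-20022) = 3904*(-1/20022) = -1952/10011 ≈ -0.19499)
n + E(x) = -1952/10011 + (80 - 1*(-138)) = -1952/10011 + (80 + 138) = -1952/10011 + 218 = 2180446/10011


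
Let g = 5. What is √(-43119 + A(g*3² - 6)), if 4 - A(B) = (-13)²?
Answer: 2*I*√10821 ≈ 208.05*I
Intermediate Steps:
A(B) = -165 (A(B) = 4 - 1*(-13)² = 4 - 1*169 = 4 - 169 = -165)
√(-43119 + A(g*3² - 6)) = √(-43119 - 165) = √(-43284) = 2*I*√10821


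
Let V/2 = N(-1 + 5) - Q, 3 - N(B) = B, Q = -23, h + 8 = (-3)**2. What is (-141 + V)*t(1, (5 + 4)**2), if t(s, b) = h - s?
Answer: 0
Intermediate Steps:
h = 1 (h = -8 + (-3)**2 = -8 + 9 = 1)
N(B) = 3 - B
V = 44 (V = 2*((3 - (-1 + 5)) - 1*(-23)) = 2*((3 - 1*4) + 23) = 2*((3 - 4) + 23) = 2*(-1 + 23) = 2*22 = 44)
t(s, b) = 1 - s
(-141 + V)*t(1, (5 + 4)**2) = (-141 + 44)*(1 - 1*1) = -97*(1 - 1) = -97*0 = 0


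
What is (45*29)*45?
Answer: 58725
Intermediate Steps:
(45*29)*45 = 1305*45 = 58725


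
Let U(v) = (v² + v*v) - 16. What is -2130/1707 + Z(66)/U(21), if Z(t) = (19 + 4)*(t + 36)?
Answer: 360007/246377 ≈ 1.4612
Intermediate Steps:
U(v) = -16 + 2*v² (U(v) = (v² + v²) - 16 = 2*v² - 16 = -16 + 2*v²)
Z(t) = 828 + 23*t (Z(t) = 23*(36 + t) = 828 + 23*t)
-2130/1707 + Z(66)/U(21) = -2130/1707 + (828 + 23*66)/(-16 + 2*21²) = -2130*1/1707 + (828 + 1518)/(-16 + 2*441) = -710/569 + 2346/(-16 + 882) = -710/569 + 2346/866 = -710/569 + 2346*(1/866) = -710/569 + 1173/433 = 360007/246377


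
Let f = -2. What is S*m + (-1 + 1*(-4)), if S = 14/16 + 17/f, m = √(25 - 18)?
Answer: -5 - 61*√7/8 ≈ -25.174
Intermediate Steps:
m = √7 ≈ 2.6458
S = -61/8 (S = 14/16 + 17/(-2) = 14*(1/16) + 17*(-½) = 7/8 - 17/2 = -61/8 ≈ -7.6250)
S*m + (-1 + 1*(-4)) = -61*√7/8 + (-1 + 1*(-4)) = -61*√7/8 + (-1 - 4) = -61*√7/8 - 5 = -5 - 61*√7/8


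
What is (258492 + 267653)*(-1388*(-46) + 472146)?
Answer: 282010563130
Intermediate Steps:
(258492 + 267653)*(-1388*(-46) + 472146) = 526145*(63848 + 472146) = 526145*535994 = 282010563130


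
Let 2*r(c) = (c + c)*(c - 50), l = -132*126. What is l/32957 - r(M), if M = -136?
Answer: -833696904/32957 ≈ -25297.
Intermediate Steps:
l = -16632
r(c) = c*(-50 + c) (r(c) = ((c + c)*(c - 50))/2 = ((2*c)*(-50 + c))/2 = (2*c*(-50 + c))/2 = c*(-50 + c))
l/32957 - r(M) = -16632/32957 - (-136)*(-50 - 136) = -16632*1/32957 - (-136)*(-186) = -16632/32957 - 1*25296 = -16632/32957 - 25296 = -833696904/32957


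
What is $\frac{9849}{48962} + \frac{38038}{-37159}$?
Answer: $- \frac{1496437565}{1819378958} \approx -0.8225$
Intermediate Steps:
$\frac{9849}{48962} + \frac{38038}{-37159} = 9849 \cdot \frac{1}{48962} + 38038 \left(- \frac{1}{37159}\right) = \frac{9849}{48962} - \frac{38038}{37159} = - \frac{1496437565}{1819378958}$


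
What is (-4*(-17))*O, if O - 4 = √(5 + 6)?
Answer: 272 + 68*√11 ≈ 497.53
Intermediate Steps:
O = 4 + √11 (O = 4 + √(5 + 6) = 4 + √11 ≈ 7.3166)
(-4*(-17))*O = (-4*(-17))*(4 + √11) = 68*(4 + √11) = 272 + 68*√11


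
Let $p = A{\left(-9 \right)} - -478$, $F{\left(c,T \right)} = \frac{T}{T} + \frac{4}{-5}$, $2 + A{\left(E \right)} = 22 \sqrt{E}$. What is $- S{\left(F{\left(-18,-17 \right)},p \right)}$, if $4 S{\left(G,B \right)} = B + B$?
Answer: $-238 - 33 i \approx -238.0 - 33.0 i$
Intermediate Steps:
$A{\left(E \right)} = -2 + 22 \sqrt{E}$
$F{\left(c,T \right)} = \frac{1}{5}$ ($F{\left(c,T \right)} = 1 + 4 \left(- \frac{1}{5}\right) = 1 - \frac{4}{5} = \frac{1}{5}$)
$p = 476 + 66 i$ ($p = \left(-2 + 22 \sqrt{-9}\right) - -478 = \left(-2 + 22 \cdot 3 i\right) + 478 = \left(-2 + 66 i\right) + 478 = 476 + 66 i \approx 476.0 + 66.0 i$)
$S{\left(G,B \right)} = \frac{B}{2}$ ($S{\left(G,B \right)} = \frac{B + B}{4} = \frac{2 B}{4} = \frac{B}{2}$)
$- S{\left(F{\left(-18,-17 \right)},p \right)} = - \frac{476 + 66 i}{2} = - (238 + 33 i) = -238 - 33 i$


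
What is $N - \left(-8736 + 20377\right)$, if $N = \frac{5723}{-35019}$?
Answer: $- \frac{407661902}{35019} \approx -11641.0$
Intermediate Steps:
$N = - \frac{5723}{35019}$ ($N = 5723 \left(- \frac{1}{35019}\right) = - \frac{5723}{35019} \approx -0.16343$)
$N - \left(-8736 + 20377\right) = - \frac{5723}{35019} - \left(-8736 + 20377\right) = - \frac{5723}{35019} - 11641 = - \frac{407661902}{35019}$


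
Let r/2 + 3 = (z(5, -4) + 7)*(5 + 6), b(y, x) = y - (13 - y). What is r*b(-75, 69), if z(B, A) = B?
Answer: -42054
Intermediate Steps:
b(y, x) = -13 + 2*y (b(y, x) = y + (-13 + y) = -13 + 2*y)
r = 258 (r = -6 + 2*((5 + 7)*(5 + 6)) = -6 + 2*(12*11) = -6 + 2*132 = -6 + 264 = 258)
r*b(-75, 69) = 258*(-13 + 2*(-75)) = 258*(-13 - 150) = 258*(-163) = -42054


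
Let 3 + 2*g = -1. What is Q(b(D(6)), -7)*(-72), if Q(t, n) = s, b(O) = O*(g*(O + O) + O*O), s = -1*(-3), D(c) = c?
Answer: -216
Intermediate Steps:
g = -2 (g = -3/2 + (½)*(-1) = -3/2 - ½ = -2)
s = 3
b(O) = O*(O² - 4*O) (b(O) = O*(-2*(O + O) + O*O) = O*(-4*O + O²) = O*(O² - 4*O))
Q(t, n) = 3
Q(b(D(6)), -7)*(-72) = 3*(-72) = -216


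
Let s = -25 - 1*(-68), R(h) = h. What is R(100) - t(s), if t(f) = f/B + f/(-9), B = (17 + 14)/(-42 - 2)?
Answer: 46261/279 ≈ 165.81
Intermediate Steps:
s = 43 (s = -25 + 68 = 43)
B = -31/44 (B = 31/(-44) = 31*(-1/44) = -31/44 ≈ -0.70455)
t(f) = -427*f/279 (t(f) = f/(-31/44) + f/(-9) = f*(-44/31) + f*(-1/9) = -44*f/31 - f/9 = -427*f/279)
R(100) - t(s) = 100 - (-427)*43/279 = 100 - 1*(-18361/279) = 100 + 18361/279 = 46261/279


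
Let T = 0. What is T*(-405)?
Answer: 0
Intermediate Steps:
T*(-405) = 0*(-405) = 0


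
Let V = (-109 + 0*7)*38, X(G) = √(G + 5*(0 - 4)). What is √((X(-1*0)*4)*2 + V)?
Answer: √(-4142 + 16*I*√5) ≈ 0.2779 + 64.359*I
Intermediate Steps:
X(G) = √(-20 + G) (X(G) = √(G + 5*(-4)) = √(G - 20) = √(-20 + G))
V = -4142 (V = (-109 + 0)*38 = -109*38 = -4142)
√((X(-1*0)*4)*2 + V) = √((√(-20 - 1*0)*4)*2 - 4142) = √((√(-20 + 0)*4)*2 - 4142) = √((√(-20)*4)*2 - 4142) = √(((2*I*√5)*4)*2 - 4142) = √((8*I*√5)*2 - 4142) = √(16*I*√5 - 4142) = √(-4142 + 16*I*√5)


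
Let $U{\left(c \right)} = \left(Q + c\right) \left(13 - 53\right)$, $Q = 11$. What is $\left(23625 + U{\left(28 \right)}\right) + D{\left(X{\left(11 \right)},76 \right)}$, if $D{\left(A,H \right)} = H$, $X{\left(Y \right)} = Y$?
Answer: $22141$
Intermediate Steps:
$U{\left(c \right)} = -440 - 40 c$ ($U{\left(c \right)} = \left(11 + c\right) \left(13 - 53\right) = \left(11 + c\right) \left(-40\right) = -440 - 40 c$)
$\left(23625 + U{\left(28 \right)}\right) + D{\left(X{\left(11 \right)},76 \right)} = \left(23625 - 1560\right) + 76 = 22065 + 76 = 22141$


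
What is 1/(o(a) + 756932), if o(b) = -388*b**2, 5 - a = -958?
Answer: -1/359062240 ≈ -2.7850e-9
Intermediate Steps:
a = 963 (a = 5 - 1*(-958) = 5 + 958 = 963)
o(b) = -388*b**2
1/(o(a) + 756932) = 1/(-388*963**2 + 756932) = 1/(-388*927369 + 756932) = 1/(-359819172 + 756932) = 1/(-359062240) = -1/359062240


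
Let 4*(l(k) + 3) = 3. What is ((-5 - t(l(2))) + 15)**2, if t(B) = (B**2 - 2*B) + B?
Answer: 1849/256 ≈ 7.2227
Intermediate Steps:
l(k) = -9/4 (l(k) = -3 + (1/4)*3 = -3 + 3/4 = -9/4)
t(B) = B**2 - B
((-5 - t(l(2))) + 15)**2 = ((-5 - (-9)*(-1 - 9/4)/4) + 15)**2 = ((-5 - (-9)*(-13)/(4*4)) + 15)**2 = ((-5 - 1*117/16) + 15)**2 = ((-5 - 117/16) + 15)**2 = (-197/16 + 15)**2 = (43/16)**2 = 1849/256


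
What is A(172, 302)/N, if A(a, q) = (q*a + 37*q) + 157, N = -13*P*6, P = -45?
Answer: 12655/702 ≈ 18.027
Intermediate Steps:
N = 3510 (N = -13*(-45)*6 = 585*6 = 3510)
A(a, q) = 157 + 37*q + a*q (A(a, q) = (a*q + 37*q) + 157 = (37*q + a*q) + 157 = 157 + 37*q + a*q)
A(172, 302)/N = (157 + 37*302 + 172*302)/3510 = (157 + 11174 + 51944)*(1/3510) = 63275*(1/3510) = 12655/702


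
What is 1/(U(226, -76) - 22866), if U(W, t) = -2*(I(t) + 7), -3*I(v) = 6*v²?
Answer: 1/224 ≈ 0.0044643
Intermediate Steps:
I(v) = -2*v²
U(W, t) = -14 + 4*t² (U(W, t) = -2*(-2*t² + 7) = -2*(7 - 2*t²) = -14 + 4*t²)
1/(U(226, -76) - 22866) = 1/((-14 + 4*(-76)²) - 22866) = 1/((-14 + 4*5776) - 22866) = 1/((-14 + 23104) - 22866) = 1/(23090 - 22866) = 1/224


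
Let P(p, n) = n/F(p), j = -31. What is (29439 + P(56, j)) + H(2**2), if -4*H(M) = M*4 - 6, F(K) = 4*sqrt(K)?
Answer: 58873/2 - 31*sqrt(14)/112 ≈ 29435.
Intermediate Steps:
H(M) = 3/2 - M (H(M) = -(M*4 - 6)/4 = -(4*M - 6)/4 = -(-6 + 4*M)/4 = 3/2 - M)
P(p, n) = n/(4*sqrt(p)) (P(p, n) = n/((4*sqrt(p))) = n*(1/(4*sqrt(p))) = n/(4*sqrt(p)))
(29439 + P(56, j)) + H(2**2) = (29439 + (1/4)*(-31)/sqrt(56)) + (3/2 - 1*2**2) = (29439 + (1/4)*(-31)*(sqrt(14)/28)) + (3/2 - 1*4) = (29439 - 31*sqrt(14)/112) + (3/2 - 4) = (29439 - 31*sqrt(14)/112) - 5/2 = 58873/2 - 31*sqrt(14)/112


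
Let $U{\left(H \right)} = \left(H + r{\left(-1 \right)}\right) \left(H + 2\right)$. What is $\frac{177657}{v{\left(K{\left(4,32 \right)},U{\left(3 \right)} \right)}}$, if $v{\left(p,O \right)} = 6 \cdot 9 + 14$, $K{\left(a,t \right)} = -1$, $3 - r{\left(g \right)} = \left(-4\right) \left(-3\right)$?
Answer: $\frac{177657}{68} \approx 2612.6$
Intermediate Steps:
$r{\left(g \right)} = -9$ ($r{\left(g \right)} = 3 - \left(-4\right) \left(-3\right) = 3 - 12 = -9$)
$U{\left(H \right)} = \left(-9 + H\right) \left(2 + H\right)$ ($U{\left(H \right)} = \left(H - 9\right) \left(H + 2\right) = \left(-9 + H\right) \left(2 + H\right)$)
$v{\left(p,O \right)} = 68$ ($v{\left(p,O \right)} = 54 + 14 = 68$)
$\frac{177657}{v{\left(K{\left(4,32 \right)},U{\left(3 \right)} \right)}} = \frac{177657}{68}$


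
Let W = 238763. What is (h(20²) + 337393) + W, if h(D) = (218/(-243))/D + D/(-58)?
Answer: 812024543239/1409400 ≈ 5.7615e+5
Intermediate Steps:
h(D) = -218/(243*D) - D/58 (h(D) = (218*(-1/243))/D + D*(-1/58) = -218/(243*D) - D/58)
(h(20²) + 337393) + W = ((-218/(243*(20²)) - 1/58*20²) + 337393) + 238763 = ((-218/243/400 - 1/58*400) + 337393) + 238763 = ((-218/243*1/400 - 200/29) + 337393) + 238763 = ((-109/48600 - 200/29) + 337393) + 238763 = (-9723161/1409400 + 337393) + 238763 = 475511971039/1409400 + 238763 = 812024543239/1409400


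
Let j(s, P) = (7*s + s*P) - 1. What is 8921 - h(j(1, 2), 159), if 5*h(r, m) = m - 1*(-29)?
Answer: 44417/5 ≈ 8883.4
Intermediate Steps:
j(s, P) = -1 + 7*s + P*s (j(s, P) = (7*s + P*s) - 1 = -1 + 7*s + P*s)
h(r, m) = 29/5 + m/5 (h(r, m) = (m - 1*(-29))/5 = (m + 29)/5 = (29 + m)/5 = 29/5 + m/5)
8921 - h(j(1, 2), 159) = 8921 - (29/5 + (1/5)*159) = 8921 - (29/5 + 159/5) = 8921 - 1*188/5 = 8921 - 188/5 = 44417/5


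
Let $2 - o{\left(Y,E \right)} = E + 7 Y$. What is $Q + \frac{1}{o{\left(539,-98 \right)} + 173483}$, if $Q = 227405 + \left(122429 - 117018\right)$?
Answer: $\frac{39534484961}{169810} \approx 2.3282 \cdot 10^{5}$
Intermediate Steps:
$o{\left(Y,E \right)} = 2 - E - 7 Y$ ($o{\left(Y,E \right)} = 2 - \left(E + 7 Y\right) = 2 - E - 7 Y$)
$Q = 232816$ ($Q = 227405 + 5411 = 232816$)
$Q + \frac{1}{o{\left(539,-98 \right)} + 173483} = 232816 + \frac{1}{\left(2 - -98 - 3773\right) + 173483} = 232816 + \frac{1}{\left(2 + 98 - 3773\right) + 173483} = 232816 + \frac{1}{-3673 + 173483} = 232816 + \frac{1}{169810} = \frac{39534484961}{169810}$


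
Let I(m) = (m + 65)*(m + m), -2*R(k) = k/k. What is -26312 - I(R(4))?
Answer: -52495/2 ≈ -26248.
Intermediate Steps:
R(k) = -1/2 (R(k) = -k/(2*k) = -1/2*1 = -1/2)
I(m) = 2*m*(65 + m) (I(m) = (65 + m)*(2*m) = 2*m*(65 + m))
-26312 - I(R(4)) = -26312 - 2*(-1)*(65 - 1/2)/2 = -26312 - 2*(-1)*129/(2*2) = -26312 - 1*(-129/2) = -26312 + 129/2 = -52495/2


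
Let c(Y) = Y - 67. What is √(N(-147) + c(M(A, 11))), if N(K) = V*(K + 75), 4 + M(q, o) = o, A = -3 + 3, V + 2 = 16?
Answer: 2*I*√267 ≈ 32.68*I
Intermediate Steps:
V = 14 (V = -2 + 16 = 14)
A = 0
M(q, o) = -4 + o
N(K) = 1050 + 14*K (N(K) = 14*(K + 75) = 14*(75 + K) = 1050 + 14*K)
c(Y) = -67 + Y
√(N(-147) + c(M(A, 11))) = √((1050 + 14*(-147)) + (-67 + (-4 + 11))) = √((1050 - 2058) + (-67 + 7)) = √(-1008 - 60) = √(-1068) = 2*I*√267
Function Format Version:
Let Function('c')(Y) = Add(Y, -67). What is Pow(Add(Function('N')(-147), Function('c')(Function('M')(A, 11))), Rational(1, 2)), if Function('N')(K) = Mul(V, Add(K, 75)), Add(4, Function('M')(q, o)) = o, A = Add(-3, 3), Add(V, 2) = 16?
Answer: Mul(2, I, Pow(267, Rational(1, 2))) ≈ Mul(32.680, I)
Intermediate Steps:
V = 14 (V = Add(-2, 16) = 14)
A = 0
Function('M')(q, o) = Add(-4, o)
Function('N')(K) = Add(1050, Mul(14, K)) (Function('N')(K) = Mul(14, Add(K, 75)) = Mul(14, Add(75, K)) = Add(1050, Mul(14, K)))
Function('c')(Y) = Add(-67, Y)
Pow(Add(Function('N')(-147), Function('c')(Function('M')(A, 11))), Rational(1, 2)) = Pow(Add(Add(1050, Mul(14, -147)), Add(-67, Add(-4, 11))), Rational(1, 2)) = Pow(Add(Add(1050, -2058), Add(-67, 7)), Rational(1, 2)) = Pow(Add(-1008, -60), Rational(1, 2)) = Pow(-1068, Rational(1, 2)) = Mul(2, I, Pow(267, Rational(1, 2)))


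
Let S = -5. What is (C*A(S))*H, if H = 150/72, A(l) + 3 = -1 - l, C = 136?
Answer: 850/3 ≈ 283.33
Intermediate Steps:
A(l) = -4 - l (A(l) = -3 + (-1 - l) = -4 - l)
H = 25/12 (H = 150*(1/72) = 25/12 ≈ 2.0833)
(C*A(S))*H = (136*(-4 - 1*(-5)))*(25/12) = (136*(-4 + 5))*(25/12) = (136*1)*(25/12) = 136*(25/12) = 850/3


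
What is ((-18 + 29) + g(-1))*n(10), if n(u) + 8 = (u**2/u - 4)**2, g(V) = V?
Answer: 280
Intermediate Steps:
n(u) = -8 + (-4 + u)**2 (n(u) = -8 + (u**2/u - 4)**2 = -8 + (u - 4)**2 = -8 + (-4 + u)**2)
((-18 + 29) + g(-1))*n(10) = ((-18 + 29) - 1)*(-8 + (-4 + 10)**2) = (11 - 1)*(-8 + 6**2) = 10*(-8 + 36) = 10*28 = 280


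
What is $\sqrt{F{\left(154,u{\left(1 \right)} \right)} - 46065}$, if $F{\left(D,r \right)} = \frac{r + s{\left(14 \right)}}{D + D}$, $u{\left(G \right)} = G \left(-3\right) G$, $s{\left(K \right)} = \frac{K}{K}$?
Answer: $\frac{19 i \sqrt{3026254}}{154} \approx 214.63 i$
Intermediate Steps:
$s{\left(K \right)} = 1$
$u{\left(G \right)} = - 3 G^{2}$ ($u{\left(G \right)} = - 3 G G = - 3 G^{2}$)
$F{\left(D,r \right)} = \frac{1 + r}{2 D}$ ($F{\left(D,r \right)} = \frac{r + 1}{D + D} = \frac{1 + r}{2 D}$)
$\sqrt{F{\left(154,u{\left(1 \right)} \right)} - 46065} = \sqrt{\frac{1 - 3 \cdot 1^{2}}{2 \cdot 154} - 46065} = \sqrt{\frac{1}{2} \cdot \frac{1}{154} \left(1 - 3\right) - 46065} = \sqrt{\frac{1}{2} \cdot \frac{1}{154} \left(-2\right) - 46065} = \sqrt{- \frac{1}{154} - 46065} = \sqrt{- \frac{7094011}{154}} = \frac{19 i \sqrt{3026254}}{154}$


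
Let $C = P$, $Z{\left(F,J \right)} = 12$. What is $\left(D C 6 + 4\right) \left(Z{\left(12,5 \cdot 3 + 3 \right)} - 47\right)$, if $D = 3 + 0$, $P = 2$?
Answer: $-1400$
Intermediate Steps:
$D = 3$
$C = 2$
$\left(D C 6 + 4\right) \left(Z{\left(12,5 \cdot 3 + 3 \right)} - 47\right) = \left(3 \cdot 2 \cdot 6 + 4\right) \left(12 - 47\right) = \left(6 \cdot 6 + 4\right) \left(-35\right) = \left(36 + 4\right) \left(-35\right) = 40 \left(-35\right) = -1400$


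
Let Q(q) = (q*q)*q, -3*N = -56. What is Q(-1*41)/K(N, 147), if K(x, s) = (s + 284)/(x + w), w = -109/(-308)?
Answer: -1211286575/398244 ≈ -3041.6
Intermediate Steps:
N = 56/3 (N = -1/3*(-56) = 56/3 ≈ 18.667)
w = 109/308 (w = -109*(-1/308) = 109/308 ≈ 0.35390)
K(x, s) = (284 + s)/(109/308 + x) (K(x, s) = (s + 284)/(x + 109/308) = (284 + s)/(109/308 + x))
Q(q) = q**3 (Q(q) = q**2*q = q**3)
Q(-1*41)/K(N, 147) = (-1*41)**3/((308*(284 + 147)/(109 + 308*(56/3)))) = (-41)**3/((308*431/(109 + 17248/3))) = -68921/(308*431/(17575/3)) = -68921/(308*(3/17575)*431) = -68921/398244/17575 = -68921*17575/398244 = -1211286575/398244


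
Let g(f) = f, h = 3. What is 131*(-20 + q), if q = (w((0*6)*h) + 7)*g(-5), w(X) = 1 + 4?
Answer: -10480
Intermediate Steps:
w(X) = 5
q = -60 (q = (5 + 7)*(-5) = 12*(-5) = -60)
131*(-20 + q) = 131*(-20 - 60) = 131*(-80) = -10480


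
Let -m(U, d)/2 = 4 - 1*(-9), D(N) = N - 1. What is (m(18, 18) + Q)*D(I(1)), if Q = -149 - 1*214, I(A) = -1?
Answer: 778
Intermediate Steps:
D(N) = -1 + N
m(U, d) = -26 (m(U, d) = -2*(4 - 1*(-9)) = -2*(4 + 9) = -2*13 = -26)
Q = -363 (Q = -149 - 214 = -363)
(m(18, 18) + Q)*D(I(1)) = (-26 - 363)*(-1 - 1) = -389*(-2) = 778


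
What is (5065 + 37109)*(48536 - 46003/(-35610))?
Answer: 12149014716927/5935 ≈ 2.0470e+9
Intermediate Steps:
(5065 + 37109)*(48536 - 46003/(-35610)) = 42174*(48536 - 46003*(-1/35610)) = 42174*(48536 + 46003/35610) = 42174*(1728412963/35610) = 12149014716927/5935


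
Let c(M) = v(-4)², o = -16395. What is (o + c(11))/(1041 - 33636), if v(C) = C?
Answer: 16379/32595 ≈ 0.50250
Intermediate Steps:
c(M) = 16 (c(M) = (-4)² = 16)
(o + c(11))/(1041 - 33636) = (-16395 + 16)/(1041 - 33636) = -16379/(-32595) = -16379*(-1/32595) = 16379/32595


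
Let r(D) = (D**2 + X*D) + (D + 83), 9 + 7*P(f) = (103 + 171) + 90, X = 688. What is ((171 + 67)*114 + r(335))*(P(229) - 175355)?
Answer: -454351018150/7 ≈ -6.4907e+10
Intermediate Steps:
P(f) = 355/7 (P(f) = -9/7 + ((103 + 171) + 90)/7 = -9/7 + (274 + 90)/7 = -9/7 + (1/7)*364 = -9/7 + 52 = 355/7)
r(D) = 83 + D**2 + 689*D (r(D) = (D**2 + 688*D) + (D + 83) = (D**2 + 688*D) + (83 + D) = 83 + D**2 + 689*D)
((171 + 67)*114 + r(335))*(P(229) - 175355) = ((171 + 67)*114 + (83 + 335**2 + 689*335))*(355/7 - 175355) = (238*114 + (83 + 112225 + 230815))*(-1227130/7) = (27132 + 343123)*(-1227130/7) = 370255*(-1227130/7) = -454351018150/7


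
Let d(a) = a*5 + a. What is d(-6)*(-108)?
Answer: 3888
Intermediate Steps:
d(a) = 6*a (d(a) = 5*a + a = 6*a)
d(-6)*(-108) = (6*(-6))*(-108) = -36*(-108) = 3888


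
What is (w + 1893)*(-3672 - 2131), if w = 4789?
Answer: -38775646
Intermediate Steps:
(w + 1893)*(-3672 - 2131) = (4789 + 1893)*(-3672 - 2131) = 6682*(-5803) = -38775646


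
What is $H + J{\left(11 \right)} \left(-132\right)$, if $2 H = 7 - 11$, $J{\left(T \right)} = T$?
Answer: $-1454$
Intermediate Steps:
$H = -2$ ($H = \frac{7 - 11}{2} = \frac{1}{2} \left(-4\right) = -2$)
$H + J{\left(11 \right)} \left(-132\right) = -2 + 11 \left(-132\right) = -2 - 1452 = -1454$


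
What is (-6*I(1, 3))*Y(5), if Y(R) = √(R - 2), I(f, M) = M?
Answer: -18*√3 ≈ -31.177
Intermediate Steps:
Y(R) = √(-2 + R)
(-6*I(1, 3))*Y(5) = (-6*3)*√(-2 + 5) = -18*√3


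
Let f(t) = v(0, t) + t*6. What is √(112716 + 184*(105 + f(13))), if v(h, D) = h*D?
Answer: 2*√36597 ≈ 382.61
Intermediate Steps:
v(h, D) = D*h
f(t) = 6*t (f(t) = t*0 + t*6 = 0 + 6*t = 6*t)
√(112716 + 184*(105 + f(13))) = √(112716 + 184*(105 + 6*13)) = √(112716 + 184*(105 + 78)) = √(112716 + 184*183) = √(112716 + 33672) = √146388 = 2*√36597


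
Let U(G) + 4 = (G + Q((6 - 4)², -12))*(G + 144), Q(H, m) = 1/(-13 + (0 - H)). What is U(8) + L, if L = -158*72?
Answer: -172940/17 ≈ -10173.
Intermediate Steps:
Q(H, m) = 1/(-13 - H)
L = -11376
U(G) = -4 + (144 + G)*(-1/17 + G) (U(G) = -4 + (G - 1/(13 + (6 - 4)²))*(G + 144) = -4 + (G - 1/(13 + 2²))*(144 + G) = -4 + (G - 1/(13 + 4))*(144 + G) = -4 + (G - 1/17)*(144 + G) = -4 + (-1/17 + G)*(144 + G) = -4 + (144 + G)*(-1/17 + G))
U(8) + L = (-212/17 + 8² + (2447/17)*8) - 11376 = (-212/17 + 64 + 19576/17) - 11376 = 20452/17 - 11376 = -172940/17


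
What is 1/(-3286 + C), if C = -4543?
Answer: -1/7829 ≈ -0.00012773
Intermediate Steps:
1/(-3286 + C) = 1/(-3286 - 4543) = 1/(-7829) = -1/7829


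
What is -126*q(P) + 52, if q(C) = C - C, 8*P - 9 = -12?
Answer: 52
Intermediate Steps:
P = -3/8 (P = 9/8 + (⅛)*(-12) = 9/8 - 3/2 = -3/8 ≈ -0.37500)
q(C) = 0
-126*q(P) + 52 = -126*0 + 52 = 0 + 52 = 52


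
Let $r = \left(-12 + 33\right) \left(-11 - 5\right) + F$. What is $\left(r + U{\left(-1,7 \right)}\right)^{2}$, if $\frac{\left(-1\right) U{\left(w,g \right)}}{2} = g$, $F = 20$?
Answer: $108900$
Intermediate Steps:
$U{\left(w,g \right)} = - 2 g$
$r = -316$ ($r = \left(-12 + 33\right) \left(-11 - 5\right) + 20 = 21 \left(-16\right) + 20 = -336 + 20 = -316$)
$\left(r + U{\left(-1,7 \right)}\right)^{2} = \left(-316 - 14\right)^{2} = \left(-330\right)^{2} = 108900$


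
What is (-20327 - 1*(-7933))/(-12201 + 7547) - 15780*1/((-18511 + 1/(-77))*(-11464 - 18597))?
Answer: 22126868750858/8308822312713 ≈ 2.6631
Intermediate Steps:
(-20327 - 1*(-7933))/(-12201 + 7547) - 15780*1/((-18511 + 1/(-77))*(-11464 - 18597)) = (-20327 + 7933)/(-4654) - 15780*(-1/(30061*(-18511 - 1/77))) = -12394*(-1/4654) - 15780/((-1425348/77*(-30061))) = 6197/2327 - 15780/42847386228/77 = 6197/2327 - 15780*77/42847386228 = 6197/2327 - 101255/3570615519 = 22126868750858/8308822312713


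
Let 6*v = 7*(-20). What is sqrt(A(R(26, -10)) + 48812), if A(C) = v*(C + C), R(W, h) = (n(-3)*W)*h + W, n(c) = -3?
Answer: 2*sqrt(25197)/3 ≈ 105.82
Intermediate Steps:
v = -70/3 (v = (7*(-20))/6 = (1/6)*(-140) = -70/3 ≈ -23.333)
R(W, h) = W - 3*W*h (R(W, h) = (-3*W)*h + W = -3*W*h + W = W - 3*W*h)
A(C) = -140*C/3 (A(C) = -70*(C + C)/3 = -140*C/3)
sqrt(A(R(26, -10)) + 48812) = sqrt(-3640*(1 - 3*(-10))/3 + 48812) = sqrt(-3640*(1 + 30)/3 + 48812) = sqrt(-3640*31/3 + 48812) = sqrt(-140/3*806 + 48812) = sqrt(-112840/3 + 48812) = sqrt(33596/3) = 2*sqrt(25197)/3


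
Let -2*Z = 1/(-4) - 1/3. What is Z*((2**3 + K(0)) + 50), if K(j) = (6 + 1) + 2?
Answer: 469/24 ≈ 19.542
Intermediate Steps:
K(j) = 9 (K(j) = 7 + 2 = 9)
Z = 7/24 (Z = -(1/(-4) - 1/3)/2 = -(1*(-1/4) - 1*1/3)/2 = -(-1/4 - 1/3)/2 = -1/2*(-7/12) = 7/24 ≈ 0.29167)
Z*((2**3 + K(0)) + 50) = 7*((2**3 + 9) + 50)/24 = 7*((8 + 9) + 50)/24 = 7*(17 + 50)/24 = (7/24)*67 = 469/24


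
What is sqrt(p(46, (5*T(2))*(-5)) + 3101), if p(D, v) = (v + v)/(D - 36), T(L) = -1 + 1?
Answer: sqrt(3101) ≈ 55.687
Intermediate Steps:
T(L) = 0
p(D, v) = 2*v/(-36 + D) (p(D, v) = (2*v)/(-36 + D) = 2*v/(-36 + D))
sqrt(p(46, (5*T(2))*(-5)) + 3101) = sqrt(2*((5*0)*(-5))/(-36 + 46) + 3101) = sqrt(2*(0*(-5))/10 + 3101) = sqrt(2*0*(1/10) + 3101) = sqrt(0 + 3101) = sqrt(3101)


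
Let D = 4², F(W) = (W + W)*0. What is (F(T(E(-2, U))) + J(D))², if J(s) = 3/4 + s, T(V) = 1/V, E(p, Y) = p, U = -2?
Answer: 4489/16 ≈ 280.56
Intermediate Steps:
F(W) = 0 (F(W) = (2*W)*0 = 0)
D = 16
J(s) = ¾ + s (J(s) = 3*(¼) + s = ¾ + s)
(F(T(E(-2, U))) + J(D))² = (0 + (¾ + 16))² = (0 + 67/4)² = (67/4)² = 4489/16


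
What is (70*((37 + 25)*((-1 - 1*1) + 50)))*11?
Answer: 2291520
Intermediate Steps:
(70*((37 + 25)*((-1 - 1*1) + 50)))*11 = (70*(62*((-1 - 1) + 50)))*11 = (70*(62*(-2 + 50)))*11 = (70*(62*48))*11 = (70*2976)*11 = 208320*11 = 2291520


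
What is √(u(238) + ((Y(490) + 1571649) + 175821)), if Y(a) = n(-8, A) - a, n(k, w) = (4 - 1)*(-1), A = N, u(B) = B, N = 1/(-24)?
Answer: 3*√194135 ≈ 1321.8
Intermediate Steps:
N = -1/24 ≈ -0.041667
A = -1/24 ≈ -0.041667
n(k, w) = -3 (n(k, w) = 3*(-1) = -3)
Y(a) = -3 - a
√(u(238) + ((Y(490) + 1571649) + 175821)) = √(238 + (((-3 - 1*490) + 1571649) + 175821)) = √(238 + (((-3 - 490) + 1571649) + 175821)) = √(238 + ((-493 + 1571649) + 175821)) = √(238 + (1571156 + 175821)) = √(238 + 1746977) = √1747215 = 3*√194135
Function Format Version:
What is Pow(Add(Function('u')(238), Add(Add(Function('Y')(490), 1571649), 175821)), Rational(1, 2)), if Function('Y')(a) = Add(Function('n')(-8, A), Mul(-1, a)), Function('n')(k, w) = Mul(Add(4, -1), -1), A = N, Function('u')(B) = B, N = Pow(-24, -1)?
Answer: Mul(3, Pow(194135, Rational(1, 2))) ≈ 1321.8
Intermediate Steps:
N = Rational(-1, 24) ≈ -0.041667
A = Rational(-1, 24) ≈ -0.041667
Function('n')(k, w) = -3 (Function('n')(k, w) = Mul(3, -1) = -3)
Function('Y')(a) = Add(-3, Mul(-1, a))
Pow(Add(Function('u')(238), Add(Add(Function('Y')(490), 1571649), 175821)), Rational(1, 2)) = Pow(Add(238, Add(Add(Add(-3, Mul(-1, 490)), 1571649), 175821)), Rational(1, 2)) = Pow(Add(238, Add(Add(Add(-3, -490), 1571649), 175821)), Rational(1, 2)) = Pow(Add(238, Add(Add(-493, 1571649), 175821)), Rational(1, 2)) = Pow(Add(238, Add(1571156, 175821)), Rational(1, 2)) = Pow(Add(238, 1746977), Rational(1, 2)) = Pow(1747215, Rational(1, 2)) = Mul(3, Pow(194135, Rational(1, 2)))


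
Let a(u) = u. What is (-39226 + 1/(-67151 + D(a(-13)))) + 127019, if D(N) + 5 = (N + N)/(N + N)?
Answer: 5895738914/67155 ≈ 87793.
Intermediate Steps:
D(N) = -4 (D(N) = -5 + (N + N)/(N + N) = -5 + (2*N)/((2*N)) = -5 + (2*N)*(1/(2*N)) = -5 + 1 = -4)
(-39226 + 1/(-67151 + D(a(-13)))) + 127019 = (-39226 + 1/(-67151 - 4)) + 127019 = (-39226 + 1/(-67155)) + 127019 = (-39226 - 1/67155) + 127019 = -2634222031/67155 + 127019 = 5895738914/67155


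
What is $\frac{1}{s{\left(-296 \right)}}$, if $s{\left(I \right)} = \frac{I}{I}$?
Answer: $1$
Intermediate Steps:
$s{\left(I \right)} = 1$
$\frac{1}{s{\left(-296 \right)}} = 1^{-1} = 1$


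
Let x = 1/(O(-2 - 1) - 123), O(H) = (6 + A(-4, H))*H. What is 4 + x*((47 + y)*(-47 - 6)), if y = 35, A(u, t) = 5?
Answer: 2485/78 ≈ 31.859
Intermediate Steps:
O(H) = 11*H (O(H) = (6 + 5)*H = 11*H)
x = -1/156 (x = 1/(11*(-2 - 1) - 123) = 1/(11*(-3) - 123) = 1/(-33 - 123) = 1/(-156) = -1/156 ≈ -0.0064103)
4 + x*((47 + y)*(-47 - 6)) = 4 - (47 + 35)*(-47 - 6)/156 = 4 - 41*(-53)/78 = 4 - 1/156*(-4346) = 4 + 2173/78 = 2485/78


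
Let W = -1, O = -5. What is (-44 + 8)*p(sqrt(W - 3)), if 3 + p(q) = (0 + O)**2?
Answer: -792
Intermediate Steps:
p(q) = 22 (p(q) = -3 + (0 - 5)**2 = -3 + (-5)**2 = -3 + 25 = 22)
(-44 + 8)*p(sqrt(W - 3)) = (-44 + 8)*22 = -36*22 = -792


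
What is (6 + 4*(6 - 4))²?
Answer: 196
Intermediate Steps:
(6 + 4*(6 - 4))² = (6 + 4*2)² = (6 + 8)² = 14² = 196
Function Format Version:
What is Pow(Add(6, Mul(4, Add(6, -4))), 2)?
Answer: 196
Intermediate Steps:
Pow(Add(6, Mul(4, Add(6, -4))), 2) = Pow(Add(6, Mul(4, 2)), 2) = Pow(Add(6, 8), 2) = Pow(14, 2) = 196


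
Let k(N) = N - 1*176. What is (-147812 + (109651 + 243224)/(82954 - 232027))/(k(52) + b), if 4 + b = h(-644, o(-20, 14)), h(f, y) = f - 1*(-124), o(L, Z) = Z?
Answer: 7345043717/32199768 ≈ 228.11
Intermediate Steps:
k(N) = -176 + N (k(N) = N - 176 = -176 + N)
h(f, y) = 124 + f (h(f, y) = f + 124 = 124 + f)
b = -524 (b = -4 + (124 - 644) = -4 - 520 = -524)
(-147812 + (109651 + 243224)/(82954 - 232027))/(k(52) + b) = (-147812 + (109651 + 243224)/(82954 - 232027))/((-176 + 52) - 524) = (-147812 + 352875/(-149073))/(-124 - 524) = (-147812 + 352875*(-1/149073))/(-648) = (-147812 - 117625/49691)*(-1/648) = -7345043717/49691*(-1/648) = 7345043717/32199768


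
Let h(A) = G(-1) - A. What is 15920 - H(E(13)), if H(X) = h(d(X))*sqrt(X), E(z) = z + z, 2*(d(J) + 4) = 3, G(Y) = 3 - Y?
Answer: 15920 - 13*sqrt(26)/2 ≈ 15887.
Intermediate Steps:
d(J) = -5/2 (d(J) = -4 + (1/2)*3 = -4 + 3/2 = -5/2)
h(A) = 4 - A (h(A) = (3 - 1*(-1)) - A = (3 + 1) - A = 4 - A)
E(z) = 2*z
H(X) = 13*sqrt(X)/2 (H(X) = (4 - 1*(-5/2))*sqrt(X) = (4 + 5/2)*sqrt(X) = 13*sqrt(X)/2)
15920 - H(E(13)) = 15920 - 13*sqrt(2*13)/2 = 15920 - 13*sqrt(26)/2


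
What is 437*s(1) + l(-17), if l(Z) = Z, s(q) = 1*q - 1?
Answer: -17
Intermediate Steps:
s(q) = -1 + q (s(q) = q - 1 = -1 + q)
437*s(1) + l(-17) = 437*(-1 + 1) - 17 = 437*0 - 17 = 0 - 17 = -17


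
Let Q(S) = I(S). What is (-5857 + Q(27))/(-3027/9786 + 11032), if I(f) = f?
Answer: -3803492/7197075 ≈ -0.52848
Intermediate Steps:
Q(S) = S
(-5857 + Q(27))/(-3027/9786 + 11032) = (-5857 + 27)/(-3027/9786 + 11032) = -5830/(-3027*1/9786 + 11032) = -5830/(-1009/3262 + 11032) = -5830/35985375/3262 = -5830*3262/35985375 = -3803492/7197075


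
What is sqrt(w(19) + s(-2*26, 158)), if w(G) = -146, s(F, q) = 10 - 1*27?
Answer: I*sqrt(163) ≈ 12.767*I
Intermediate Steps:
s(F, q) = -17 (s(F, q) = 10 - 27 = -17)
sqrt(w(19) + s(-2*26, 158)) = sqrt(-146 - 17) = sqrt(-163) = I*sqrt(163)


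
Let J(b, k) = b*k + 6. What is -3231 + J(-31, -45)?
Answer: -1830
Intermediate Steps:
J(b, k) = 6 + b*k
-3231 + J(-31, -45) = -3231 + (6 - 31*(-45)) = -3231 + (6 + 1395) = -3231 + 1401 = -1830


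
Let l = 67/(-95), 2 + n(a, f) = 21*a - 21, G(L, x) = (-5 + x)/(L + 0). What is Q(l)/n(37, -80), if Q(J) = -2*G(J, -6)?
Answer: -1045/25259 ≈ -0.041371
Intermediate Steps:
G(L, x) = (-5 + x)/L
n(a, f) = -23 + 21*a (n(a, f) = -2 + (21*a - 21) = -2 + (-21 + 21*a) = -23 + 21*a)
l = -67/95 (l = 67*(-1/95) = -67/95 ≈ -0.70526)
Q(J) = 22/J (Q(J) = -2*(-5 - 6)/J = -2*(-11)/J = -(-22)/J = 22/J)
Q(l)/n(37, -80) = (22/(-67/95))/(-23 + 21*37) = (22*(-95/67))/(-23 + 777) = -2090/67/754 = -2090/67*1/754 = -1045/25259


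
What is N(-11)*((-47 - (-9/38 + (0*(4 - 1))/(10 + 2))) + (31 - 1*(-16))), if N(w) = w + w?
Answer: -99/19 ≈ -5.2105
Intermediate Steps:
N(w) = 2*w
N(-11)*((-47 - (-9/38 + (0*(4 - 1))/(10 + 2))) + (31 - 1*(-16))) = (2*(-11))*((-47 - (-9/38 + (0*(4 - 1))/(10 + 2))) + (31 - 1*(-16))) = -22*((-47 - (-9*1/38 + (0*3)/12)) + (31 + 16)) = -22*((-47 - (-9/38 + 0*(1/12))) + 47) = -22*((-47 - (-9/38 + 0)) + 47) = -22*((-47 - 1*(-9/38)) + 47) = -22*((-47 + 9/38) + 47) = -22*(-1777/38 + 47) = -22*9/38 = -99/19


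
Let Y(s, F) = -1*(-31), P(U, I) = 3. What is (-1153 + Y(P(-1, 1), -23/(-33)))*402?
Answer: -451044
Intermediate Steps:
Y(s, F) = 31
(-1153 + Y(P(-1, 1), -23/(-33)))*402 = (-1153 + 31)*402 = -1122*402 = -451044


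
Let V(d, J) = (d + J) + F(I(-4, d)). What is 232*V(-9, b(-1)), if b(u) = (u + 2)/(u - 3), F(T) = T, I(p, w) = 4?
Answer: -1218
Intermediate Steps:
b(u) = (2 + u)/(-3 + u)
V(d, J) = 4 + J + d (V(d, J) = (d + J) + 4 = (J + d) + 4 = 4 + J + d)
232*V(-9, b(-1)) = 232*(4 + (2 - 1)/(-3 - 1) - 9) = 232*(4 + 1/(-4) - 9) = 232*(4 - ¼*1 - 9) = 232*(4 - ¼ - 9) = 232*(-21/4) = -1218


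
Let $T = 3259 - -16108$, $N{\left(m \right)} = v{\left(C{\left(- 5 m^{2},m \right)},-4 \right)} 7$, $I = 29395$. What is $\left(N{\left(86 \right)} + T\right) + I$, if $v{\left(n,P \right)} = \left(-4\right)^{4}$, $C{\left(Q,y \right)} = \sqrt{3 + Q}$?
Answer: $50554$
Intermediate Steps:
$v{\left(n,P \right)} = 256$
$N{\left(m \right)} = 1792$ ($N{\left(m \right)} = 256 \cdot 7 = 1792$)
$T = 19367$ ($T = 3259 + 16108 = 19367$)
$\left(N{\left(86 \right)} + T\right) + I = \left(1792 + 19367\right) + 29395 = 21159 + 29395 = 50554$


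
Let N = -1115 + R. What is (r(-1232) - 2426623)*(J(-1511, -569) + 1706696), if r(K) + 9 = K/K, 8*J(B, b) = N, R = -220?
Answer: -33128931817023/8 ≈ -4.1411e+12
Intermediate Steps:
N = -1335 (N = -1115 - 220 = -1335)
J(B, b) = -1335/8 (J(B, b) = (⅛)*(-1335) = -1335/8)
r(K) = -8 (r(K) = -9 + K/K = -9 + 1 = -8)
(r(-1232) - 2426623)*(J(-1511, -569) + 1706696) = (-8 - 2426623)*(-1335/8 + 1706696) = -2426631*13652233/8 = -33128931817023/8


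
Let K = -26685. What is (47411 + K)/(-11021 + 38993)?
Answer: 10363/13986 ≈ 0.74096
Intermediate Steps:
(47411 + K)/(-11021 + 38993) = (47411 - 26685)/(-11021 + 38993) = 20726/27972 = 20726*(1/27972) = 10363/13986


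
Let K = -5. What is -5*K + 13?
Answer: 38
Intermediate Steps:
-5*K + 13 = -5*(-5) + 13 = 25 + 13 = 38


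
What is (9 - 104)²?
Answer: 9025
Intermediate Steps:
(9 - 104)² = (-95)² = 9025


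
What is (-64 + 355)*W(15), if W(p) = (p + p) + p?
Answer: 13095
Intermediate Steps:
W(p) = 3*p (W(p) = 2*p + p = 3*p)
(-64 + 355)*W(15) = (-64 + 355)*(3*15) = 291*45 = 13095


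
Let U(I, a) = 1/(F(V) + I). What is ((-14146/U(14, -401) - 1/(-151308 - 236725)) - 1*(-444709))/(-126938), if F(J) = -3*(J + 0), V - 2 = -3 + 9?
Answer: -16246636827/3518295211 ≈ -4.6178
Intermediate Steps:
V = 8 (V = 2 + (-3 + 9) = 2 + 6 = 8)
F(J) = -3*J
U(I, a) = 1/(-24 + I) (U(I, a) = 1/(-3*8 + I) = 1/(-24 + I))
((-14146/U(14, -401) - 1/(-151308 - 236725)) - 1*(-444709))/(-126938) = ((-14146/(1/(-24 + 14)) - 1/(-151308 - 236725)) - 1*(-444709))/(-126938) = ((-14146/(1/(-10)) - 1/(-388033)) + 444709)*(-1/126938) = ((-14146/(-⅒) - 1*(-1/388033)) + 444709)*(-1/126938) = ((-14146*(-10) + 1/388033) + 444709)*(-1/126938) = ((141460 + 1/388033) + 444709)*(-1/126938) = (54891148181/388033 + 444709)*(-1/126938) = (227452915578/388033)*(-1/126938) = -16246636827/3518295211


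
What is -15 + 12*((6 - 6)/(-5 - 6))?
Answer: -15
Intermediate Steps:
-15 + 12*((6 - 6)/(-5 - 6)) = -15 + 12*(0/(-11)) = -15 + 12*(0*(-1/11)) = -15 + 12*0 = -15 + 0 = -15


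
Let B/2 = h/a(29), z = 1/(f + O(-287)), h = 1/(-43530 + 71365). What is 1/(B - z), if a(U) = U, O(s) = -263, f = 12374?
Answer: -9776180865/782993 ≈ -12486.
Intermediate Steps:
h = 1/27835 ≈ 3.5926e-5
z = 1/12111 (z = 1/(12374 - 263) = 1/12111 ≈ 8.2570e-5)
B = 2/807215 (B = 2*((1/27835)/29) = 2*((1/27835)*(1/29)) = 2*(1/807215) = 2/807215 ≈ 2.4777e-6)
1/(B - z) = 1/(2/807215 - 1*1/12111) = 1/(2/807215 - 1/12111) = 1/(-782993/9776180865) = -9776180865/782993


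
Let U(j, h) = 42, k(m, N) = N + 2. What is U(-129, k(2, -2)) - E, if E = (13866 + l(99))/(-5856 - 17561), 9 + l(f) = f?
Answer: 997470/23417 ≈ 42.596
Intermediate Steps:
l(f) = -9 + f
k(m, N) = 2 + N
E = -13956/23417 (E = (13866 + (-9 + 99))/(-5856 - 17561) = (13866 + 90)/(-23417) = 13956*(-1/23417) = -13956/23417 ≈ -0.59598)
U(-129, k(2, -2)) - E = 42 - 1*(-13956/23417) = 42 + 13956/23417 = 997470/23417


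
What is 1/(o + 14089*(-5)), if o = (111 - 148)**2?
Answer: -1/69076 ≈ -1.4477e-5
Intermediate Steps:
o = 1369 (o = (-37)**2 = 1369)
1/(o + 14089*(-5)) = 1/(1369 + 14089*(-5)) = 1/(1369 - 70445) = 1/(-69076) = -1/69076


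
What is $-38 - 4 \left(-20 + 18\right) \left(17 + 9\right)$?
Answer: $170$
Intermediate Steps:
$-38 - 4 \left(-20 + 18\right) \left(17 + 9\right) = -38 - 4 \left(\left(-2\right) 26\right) = -38 - -208 = -38 + 208 = 170$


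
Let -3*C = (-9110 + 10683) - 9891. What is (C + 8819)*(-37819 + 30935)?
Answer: -239391100/3 ≈ -7.9797e+7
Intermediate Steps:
C = 8318/3 (C = -((-9110 + 10683) - 9891)/3 = -(1573 - 9891)/3 = -1/3*(-8318) = 8318/3 ≈ 2772.7)
(C + 8819)*(-37819 + 30935) = (8318/3 + 8819)*(-37819 + 30935) = (34775/3)*(-6884) = -239391100/3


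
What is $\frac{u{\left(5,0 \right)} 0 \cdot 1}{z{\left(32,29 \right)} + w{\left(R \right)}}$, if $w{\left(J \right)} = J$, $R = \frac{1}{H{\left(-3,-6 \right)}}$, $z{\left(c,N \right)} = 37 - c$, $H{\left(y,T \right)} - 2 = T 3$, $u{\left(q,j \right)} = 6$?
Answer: $0$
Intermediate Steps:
$H{\left(y,T \right)} = 2 + 3 T$ ($H{\left(y,T \right)} = 2 + T 3 = 2 + 3 T$)
$R = - \frac{1}{16}$ ($R = \frac{1}{2 + 3 \left(-6\right)} = \frac{1}{2 - 18} = \frac{1}{-16} = - \frac{1}{16} \approx -0.0625$)
$\frac{u{\left(5,0 \right)} 0 \cdot 1}{z{\left(32,29 \right)} + w{\left(R \right)}} = \frac{6 \cdot 0 \cdot 1}{\left(37 - 32\right) - \frac{1}{16}} = \frac{0 \cdot 1}{\left(37 - 32\right) - \frac{1}{16}} = \frac{0}{5 - \frac{1}{16}} = \frac{0}{\frac{79}{16}} = 0 \cdot \frac{16}{79} = 0$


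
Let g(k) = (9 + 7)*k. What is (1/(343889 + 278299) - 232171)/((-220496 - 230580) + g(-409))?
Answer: 144454010147/284725672560 ≈ 0.50734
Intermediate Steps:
g(k) = 16*k
(1/(343889 + 278299) - 232171)/((-220496 - 230580) + g(-409)) = (1/(343889 + 278299) - 232171)/((-220496 - 230580) + 16*(-409)) = (1/622188 - 232171)/(-451076 - 6544) = (1/622188 - 232171)/(-457620) = -144454010147/622188*(-1/457620) = 144454010147/284725672560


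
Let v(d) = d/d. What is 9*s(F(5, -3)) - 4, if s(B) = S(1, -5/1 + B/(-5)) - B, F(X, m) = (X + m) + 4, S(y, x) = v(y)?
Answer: -49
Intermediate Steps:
v(d) = 1
S(y, x) = 1
F(X, m) = 4 + X + m
s(B) = 1 - B
9*s(F(5, -3)) - 4 = 9*(1 - (4 + 5 - 3)) - 4 = 9*(1 - 1*6) - 4 = 9*(1 - 6) - 4 = 9*(-5) - 4 = -45 - 4 = -49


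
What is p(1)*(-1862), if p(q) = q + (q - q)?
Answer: -1862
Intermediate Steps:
p(q) = q (p(q) = q + 0 = q)
p(1)*(-1862) = 1*(-1862) = -1862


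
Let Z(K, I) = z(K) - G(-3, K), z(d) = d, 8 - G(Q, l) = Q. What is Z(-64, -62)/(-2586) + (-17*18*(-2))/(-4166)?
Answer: -211697/1795546 ≈ -0.11790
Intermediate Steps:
G(Q, l) = 8 - Q
Z(K, I) = -11 + K (Z(K, I) = K - (8 - 1*(-3)) = K - (8 + 3) = K - 1*11 = K - 11 = -11 + K)
Z(-64, -62)/(-2586) + (-17*18*(-2))/(-4166) = (-11 - 64)/(-2586) + (-17*18*(-2))/(-4166) = -75*(-1/2586) - 306*(-2)*(-1/4166) = 25/862 + 612*(-1/4166) = 25/862 - 306/2083 = -211697/1795546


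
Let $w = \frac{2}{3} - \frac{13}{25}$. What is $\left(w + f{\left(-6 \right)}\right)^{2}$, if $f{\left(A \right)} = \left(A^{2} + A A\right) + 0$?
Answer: $\frac{29278921}{5625} \approx 5205.1$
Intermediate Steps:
$w = \frac{11}{75}$ ($w = 2 \cdot \frac{1}{3} - \frac{13}{25} = \frac{2}{3} - \frac{13}{25} = \frac{11}{75} \approx 0.14667$)
$f{\left(A \right)} = 2 A^{2}$ ($f{\left(A \right)} = \left(A^{2} + A^{2}\right) + 0 = 2 A^{2} + 0 = 2 A^{2}$)
$\left(w + f{\left(-6 \right)}\right)^{2} = \left(\frac{11}{75} + 2 \left(-6\right)^{2}\right)^{2} = \left(\frac{11}{75} + 2 \cdot 36\right)^{2} = \left(\frac{11}{75} + 72\right)^{2} = \left(\frac{5411}{75}\right)^{2} = \frac{29278921}{5625}$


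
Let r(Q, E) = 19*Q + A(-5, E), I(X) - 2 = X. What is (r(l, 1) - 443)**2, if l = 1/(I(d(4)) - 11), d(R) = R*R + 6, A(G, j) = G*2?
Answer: 34456900/169 ≈ 2.0389e+5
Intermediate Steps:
A(G, j) = 2*G
d(R) = 6 + R**2 (d(R) = R**2 + 6 = 6 + R**2)
I(X) = 2 + X
l = 1/13 (l = 1/((2 + (6 + 4**2)) - 11) = 1/((2 + (6 + 16)) - 11) = 1/((2 + 22) - 11) = 1/(24 - 11) = 1/13 ≈ 0.076923)
r(Q, E) = -10 + 19*Q (r(Q, E) = 19*Q + 2*(-5) = 19*Q - 10 = -10 + 19*Q)
(r(l, 1) - 443)**2 = ((-10 + 19*(1/13)) - 443)**2 = ((-10 + 19/13) - 443)**2 = (-111/13 - 443)**2 = (-5870/13)**2 = 34456900/169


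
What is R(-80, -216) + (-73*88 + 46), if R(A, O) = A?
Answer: -6458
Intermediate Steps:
R(-80, -216) + (-73*88 + 46) = -80 + (-73*88 + 46) = -80 + (-6424 + 46) = -80 - 6378 = -6458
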